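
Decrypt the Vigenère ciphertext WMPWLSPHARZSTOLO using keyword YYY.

Repeat the key across the ciphertext: YYYYYYYYYYYYYYYY
W(22)−Y(24): -2≡24 → Y
M(12)−Y(24): -12≡14 → O
P(15)−Y(24): -9≡17 → R
W(22)−Y(24): -2≡24 → Y
L(11)−Y(24): -13≡13 → N
S(18)−Y(24): -6≡20 → U
P(15)−Y(24): -9≡17 → R
H(7)−Y(24): -17≡9 → J
A(0)−Y(24): -24≡2 → C
R(17)−Y(24): -7≡19 → T
Z(25)−Y(24): 1 → B
S(18)−Y(24): -6≡20 → U
T(19)−Y(24): -5≡21 → V
O(14)−Y(24): -10≡16 → Q
L(11)−Y(24): -13≡13 → N
O(14)−Y(24): -10≡16 → Q

YORYNURJCTBUVQNQ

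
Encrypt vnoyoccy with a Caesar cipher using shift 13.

v(21): 21+13=34≡8 → i
n(13): 13+13=26≡0 → a
o(14): 14+13=27≡1 → b
y(24): 24+13=37≡11 → l
o(14): 14+13=27≡1 → b
c(2): 2+13=15 → p
c(2): 2+13=15 → p
y(24): 24+13=37≡11 → l

iablbppl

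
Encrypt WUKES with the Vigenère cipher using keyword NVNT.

Repeat the key across the message: NVNTN
W(22)+N(13): 35≡9 → J
U(20)+V(21): 41≡15 → P
K(10)+N(13): 23 → X
E(4)+T(19): 23 → X
S(18)+N(13): 31≡5 → F

JPXXF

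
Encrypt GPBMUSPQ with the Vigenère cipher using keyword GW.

MLHIAOVM

Repeat the key across the message: GWGWGWGW
G(6)+G(6): 12 → M
P(15)+W(22): 37≡11 → L
B(1)+G(6): 7 → H
M(12)+W(22): 34≡8 → I
U(20)+G(6): 26≡0 → A
S(18)+W(22): 40≡14 → O
P(15)+G(6): 21 → V
Q(16)+W(22): 38≡12 → M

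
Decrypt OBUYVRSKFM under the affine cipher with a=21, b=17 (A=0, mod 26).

The inverse of 21 mod 26 is 5, since 21·5=105≡1. Apply D(y)=5·(y−17) mod 26:
O(14): 5·(14−17)=-15≡11 → L
B(1): 5·(1−17)=-80≡24 → Y
U(20): 5·(20−17)=15 → P
Y(24): 5·(24−17)=35≡9 → J
V(21): 5·(21−17)=20 → U
R(17): 5·(17−17)=0 → A
S(18): 5·(18−17)=5 → F
K(10): 5·(10−17)=-35≡17 → R
F(5): 5·(5−17)=-60≡18 → S
M(12): 5·(12−17)=-25≡1 → B

LYPJUAFRSB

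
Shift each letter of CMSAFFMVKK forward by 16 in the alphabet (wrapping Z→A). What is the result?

SCIQVVCLAA

C(2): 2+16=18 → S
M(12): 12+16=28≡2 → C
S(18): 18+16=34≡8 → I
A(0): 0+16=16 → Q
F(5): 5+16=21 → V
F(5): 5+16=21 → V
M(12): 12+16=28≡2 → C
V(21): 21+16=37≡11 → L
K(10): 10+16=26≡0 → A
K(10): 10+16=26≡0 → A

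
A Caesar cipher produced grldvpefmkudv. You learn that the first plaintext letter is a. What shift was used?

From the crib: g(6)−a(0)=6, so the shift is 6.

6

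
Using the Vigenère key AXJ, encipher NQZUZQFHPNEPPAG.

Repeat the key across the message: AXJAXJAXJAXJAXJ
N(13)+A(0): 13 → N
Q(16)+X(23): 39≡13 → N
Z(25)+J(9): 34≡8 → I
U(20)+A(0): 20 → U
Z(25)+X(23): 48≡22 → W
Q(16)+J(9): 25 → Z
F(5)+A(0): 5 → F
H(7)+X(23): 30≡4 → E
P(15)+J(9): 24 → Y
N(13)+A(0): 13 → N
E(4)+X(23): 27≡1 → B
P(15)+J(9): 24 → Y
P(15)+A(0): 15 → P
A(0)+X(23): 23 → X
G(6)+J(9): 15 → P

NNIUWZFEYNBYPXP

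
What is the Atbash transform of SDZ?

S(18) → H(7)
D(3) → W(22)
Z(25) → A(0)

HWA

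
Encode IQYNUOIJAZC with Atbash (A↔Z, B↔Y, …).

RJBMFLRQZAX

I(8) → R(17)
Q(16) → J(9)
Y(24) → B(1)
N(13) → M(12)
U(20) → F(5)
O(14) → L(11)
I(8) → R(17)
J(9) → Q(16)
A(0) → Z(25)
Z(25) → A(0)
C(2) → X(23)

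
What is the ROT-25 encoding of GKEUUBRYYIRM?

G(6): 6+25=31≡5 → F
K(10): 10+25=35≡9 → J
E(4): 4+25=29≡3 → D
U(20): 20+25=45≡19 → T
U(20): 20+25=45≡19 → T
B(1): 1+25=26≡0 → A
R(17): 17+25=42≡16 → Q
Y(24): 24+25=49≡23 → X
Y(24): 24+25=49≡23 → X
I(8): 8+25=33≡7 → H
R(17): 17+25=42≡16 → Q
M(12): 12+25=37≡11 → L

FJDTTAQXXHQL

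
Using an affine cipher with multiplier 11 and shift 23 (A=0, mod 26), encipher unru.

u(20): 11·20+23=243≡9 → j
n(13): 11·13+23=166≡10 → k
r(17): 11·17+23=210≡2 → c
u(20): 11·20+23=243≡9 → j

jkcj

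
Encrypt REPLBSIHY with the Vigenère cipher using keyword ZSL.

Repeat the key across the message: ZSLZSLZSL
R(17)+Z(25): 42≡16 → Q
E(4)+S(18): 22 → W
P(15)+L(11): 26≡0 → A
L(11)+Z(25): 36≡10 → K
B(1)+S(18): 19 → T
S(18)+L(11): 29≡3 → D
I(8)+Z(25): 33≡7 → H
H(7)+S(18): 25 → Z
Y(24)+L(11): 35≡9 → J

QWAKTDHZJ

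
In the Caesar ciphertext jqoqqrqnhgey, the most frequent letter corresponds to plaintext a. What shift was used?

16

The most frequent ciphertext letter is q (appears 4 times).
q is position 16; a is position 0.
Shift = 16.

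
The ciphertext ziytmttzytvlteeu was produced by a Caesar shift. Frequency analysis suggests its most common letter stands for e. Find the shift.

The most frequent ciphertext letter is t (appears 5 times).
t is position 19; e is position 4.
Shift = 15.

15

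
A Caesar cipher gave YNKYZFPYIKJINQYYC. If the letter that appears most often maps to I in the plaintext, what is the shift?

16

The most frequent ciphertext letter is Y (appears 5 times).
Y is position 24; I is position 8.
Shift = 16.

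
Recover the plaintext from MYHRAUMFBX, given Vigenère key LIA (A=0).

BQHGSUBXBM

Repeat the key across the ciphertext: LIALIALIAL
M(12)−L(11): 1 → B
Y(24)−I(8): 16 → Q
H(7)−A(0): 7 → H
R(17)−L(11): 6 → G
A(0)−I(8): -8≡18 → S
U(20)−A(0): 20 → U
M(12)−L(11): 1 → B
F(5)−I(8): -3≡23 → X
B(1)−A(0): 1 → B
X(23)−L(11): 12 → M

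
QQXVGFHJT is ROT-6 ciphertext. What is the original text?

Q(16): 16−6=10 → K
Q(16): 16−6=10 → K
X(23): 23−6=17 → R
V(21): 21−6=15 → P
G(6): 6−6=0 → A
F(5): 5−6=-1≡25 → Z
H(7): 7−6=1 → B
J(9): 9−6=3 → D
T(19): 19−6=13 → N

KKRPAZBDN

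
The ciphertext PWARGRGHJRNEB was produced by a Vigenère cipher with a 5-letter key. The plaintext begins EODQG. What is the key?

Subtract each crib letter from the matching ciphertext letter (mod 26):
P(15)−E(4)=11 → L
W(22)−O(14)=8 → I
A(0)−D(3)=-3≡23 → X
R(17)−Q(16)=1 → B
G(6)−G(6)=0 → A

LIXBA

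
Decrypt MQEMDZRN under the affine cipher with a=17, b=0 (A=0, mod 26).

QEOQRDBN

The inverse of 17 mod 26 is 23, since 17·23=391≡1. Apply D(y)=23·(y−0) mod 26:
M(12): 23·(12−0)=276≡16 → Q
Q(16): 23·(16−0)=368≡4 → E
E(4): 23·(4−0)=92≡14 → O
M(12): 23·(12−0)=276≡16 → Q
D(3): 23·(3−0)=69≡17 → R
Z(25): 23·(25−0)=575≡3 → D
R(17): 23·(17−0)=391≡1 → B
N(13): 23·(13−0)=299≡13 → N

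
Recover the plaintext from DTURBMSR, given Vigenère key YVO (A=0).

Repeat the key across the ciphertext: YVOYVOYV
D(3)−Y(24): -21≡5 → F
T(19)−V(21): -2≡24 → Y
U(20)−O(14): 6 → G
R(17)−Y(24): -7≡19 → T
B(1)−V(21): -20≡6 → G
M(12)−O(14): -2≡24 → Y
S(18)−Y(24): -6≡20 → U
R(17)−V(21): -4≡22 → W

FYGTGYUW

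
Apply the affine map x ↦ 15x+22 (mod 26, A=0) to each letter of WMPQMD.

W(22): 15·22+22=352≡14 → O
M(12): 15·12+22=202≡20 → U
P(15): 15·15+22=247≡13 → N
Q(16): 15·16+22=262≡2 → C
M(12): 15·12+22=202≡20 → U
D(3): 15·3+22=67≡15 → P

OUNCUP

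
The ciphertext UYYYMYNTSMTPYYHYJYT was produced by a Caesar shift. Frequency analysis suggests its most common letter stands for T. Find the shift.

5

The most frequent ciphertext letter is Y (appears 8 times).
Y is position 24; T is position 19.
Shift = 5.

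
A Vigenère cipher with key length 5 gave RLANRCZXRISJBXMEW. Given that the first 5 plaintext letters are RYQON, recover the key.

Subtract each crib letter from the matching ciphertext letter (mod 26):
R(17)−R(17)=0 → A
L(11)−Y(24)=-13≡13 → N
A(0)−Q(16)=-16≡10 → K
N(13)−O(14)=-1≡25 → Z
R(17)−N(13)=4 → E

ANKZE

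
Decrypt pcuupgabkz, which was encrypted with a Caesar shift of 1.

obttofzajy

p(15): 15−1=14 → o
c(2): 2−1=1 → b
u(20): 20−1=19 → t
u(20): 20−1=19 → t
p(15): 15−1=14 → o
g(6): 6−1=5 → f
a(0): 0−1=-1≡25 → z
b(1): 1−1=0 → a
k(10): 10−1=9 → j
z(25): 25−1=24 → y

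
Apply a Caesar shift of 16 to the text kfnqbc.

k(10): 10+16=26≡0 → a
f(5): 5+16=21 → v
n(13): 13+16=29≡3 → d
q(16): 16+16=32≡6 → g
b(1): 1+16=17 → r
c(2): 2+16=18 → s

avdgrs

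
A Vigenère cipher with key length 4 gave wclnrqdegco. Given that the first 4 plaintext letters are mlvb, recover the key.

Subtract each crib letter from the matching ciphertext letter (mod 26):
w(22)−m(12)=10 → k
c(2)−l(11)=-9≡17 → r
l(11)−v(21)=-10≡16 → q
n(13)−b(1)=12 → m

krqm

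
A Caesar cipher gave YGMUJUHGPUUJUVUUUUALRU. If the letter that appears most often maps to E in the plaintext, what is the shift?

The most frequent ciphertext letter is U (appears 10 times).
U is position 20; E is position 4.
Shift = 16.

16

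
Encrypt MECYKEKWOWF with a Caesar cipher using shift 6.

M(12): 12+6=18 → S
E(4): 4+6=10 → K
C(2): 2+6=8 → I
Y(24): 24+6=30≡4 → E
K(10): 10+6=16 → Q
E(4): 4+6=10 → K
K(10): 10+6=16 → Q
W(22): 22+6=28≡2 → C
O(14): 14+6=20 → U
W(22): 22+6=28≡2 → C
F(5): 5+6=11 → L

SKIEQKQCUCL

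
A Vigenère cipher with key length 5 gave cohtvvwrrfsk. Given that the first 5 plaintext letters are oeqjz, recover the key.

Subtract each crib letter from the matching ciphertext letter (mod 26):
c(2)−o(14)=-12≡14 → o
o(14)−e(4)=10 → k
h(7)−q(16)=-9≡17 → r
t(19)−j(9)=10 → k
v(21)−z(25)=-4≡22 → w

okrkw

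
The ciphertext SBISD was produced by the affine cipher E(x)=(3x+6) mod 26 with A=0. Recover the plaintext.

The inverse of 3 mod 26 is 9, since 3·9=27≡1. Apply D(y)=9·(y−6) mod 26:
S(18): 9·(18−6)=108≡4 → E
B(1): 9·(1−6)=-45≡7 → H
I(8): 9·(8−6)=18 → S
S(18): 9·(18−6)=108≡4 → E
D(3): 9·(3−6)=-27≡25 → Z

EHSEZ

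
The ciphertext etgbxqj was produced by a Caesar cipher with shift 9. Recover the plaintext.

e(4): 4−9=-5≡21 → v
t(19): 19−9=10 → k
g(6): 6−9=-3≡23 → x
b(1): 1−9=-8≡18 → s
x(23): 23−9=14 → o
q(16): 16−9=7 → h
j(9): 9−9=0 → a

vkxsoha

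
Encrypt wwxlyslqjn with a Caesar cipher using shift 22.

w(22): 22+22=44≡18 → s
w(22): 22+22=44≡18 → s
x(23): 23+22=45≡19 → t
l(11): 11+22=33≡7 → h
y(24): 24+22=46≡20 → u
s(18): 18+22=40≡14 → o
l(11): 11+22=33≡7 → h
q(16): 16+22=38≡12 → m
j(9): 9+22=31≡5 → f
n(13): 13+22=35≡9 → j

ssthuohmfj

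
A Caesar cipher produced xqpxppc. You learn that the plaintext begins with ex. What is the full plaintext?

From the crib: x(23)−e(4)=19, so the shift is 19.
Subtract 19 from each ciphertext letter:
x(23): 23−19=4 → e
q(16): 16−19=-3≡23 → x
p(15): 15−19=-4≡22 → w
x(23): 23−19=4 → e
p(15): 15−19=-4≡22 → w
p(15): 15−19=-4≡22 → w
c(2): 2−19=-17≡9 → j

exwewwj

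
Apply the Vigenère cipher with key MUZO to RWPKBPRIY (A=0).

DQOYNJQWK

Repeat the key across the message: MUZOMUZOM
R(17)+M(12): 29≡3 → D
W(22)+U(20): 42≡16 → Q
P(15)+Z(25): 40≡14 → O
K(10)+O(14): 24 → Y
B(1)+M(12): 13 → N
P(15)+U(20): 35≡9 → J
R(17)+Z(25): 42≡16 → Q
I(8)+O(14): 22 → W
Y(24)+M(12): 36≡10 → K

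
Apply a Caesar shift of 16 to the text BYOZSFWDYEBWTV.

ROEPIVMTOURMJL

B(1): 1+16=17 → R
Y(24): 24+16=40≡14 → O
O(14): 14+16=30≡4 → E
Z(25): 25+16=41≡15 → P
S(18): 18+16=34≡8 → I
F(5): 5+16=21 → V
W(22): 22+16=38≡12 → M
D(3): 3+16=19 → T
Y(24): 24+16=40≡14 → O
E(4): 4+16=20 → U
B(1): 1+16=17 → R
W(22): 22+16=38≡12 → M
T(19): 19+16=35≡9 → J
V(21): 21+16=37≡11 → L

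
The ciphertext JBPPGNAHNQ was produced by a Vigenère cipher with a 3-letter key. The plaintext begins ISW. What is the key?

Subtract each crib letter from the matching ciphertext letter (mod 26):
J(9)−I(8)=1 → B
B(1)−S(18)=-17≡9 → J
P(15)−W(22)=-7≡19 → T

BJT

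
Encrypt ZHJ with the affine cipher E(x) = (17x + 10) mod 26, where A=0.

TZH

Z(25): 17·25+10=435≡19 → T
H(7): 17·7+10=129≡25 → Z
J(9): 17·9+10=163≡7 → H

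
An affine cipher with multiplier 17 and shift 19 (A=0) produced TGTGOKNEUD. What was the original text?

ANANPBSTXW

The inverse of 17 mod 26 is 23, since 17·23=391≡1. Apply D(y)=23·(y−19) mod 26:
T(19): 23·(19−19)=0 → A
G(6): 23·(6−19)=-299≡13 → N
T(19): 23·(19−19)=0 → A
G(6): 23·(6−19)=-299≡13 → N
O(14): 23·(14−19)=-115≡15 → P
K(10): 23·(10−19)=-207≡1 → B
N(13): 23·(13−19)=-138≡18 → S
E(4): 23·(4−19)=-345≡19 → T
U(20): 23·(20−19)=23 → X
D(3): 23·(3−19)=-368≡22 → W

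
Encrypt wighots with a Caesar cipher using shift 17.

w(22): 22+17=39≡13 → n
i(8): 8+17=25 → z
g(6): 6+17=23 → x
h(7): 7+17=24 → y
o(14): 14+17=31≡5 → f
t(19): 19+17=36≡10 → k
s(18): 18+17=35≡9 → j

nzxyfkj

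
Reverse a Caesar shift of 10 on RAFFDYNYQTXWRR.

HQVVTODOGJNMHH

R(17): 17−10=7 → H
A(0): 0−10=-10≡16 → Q
F(5): 5−10=-5≡21 → V
F(5): 5−10=-5≡21 → V
D(3): 3−10=-7≡19 → T
Y(24): 24−10=14 → O
N(13): 13−10=3 → D
Y(24): 24−10=14 → O
Q(16): 16−10=6 → G
T(19): 19−10=9 → J
X(23): 23−10=13 → N
W(22): 22−10=12 → M
R(17): 17−10=7 → H
R(17): 17−10=7 → H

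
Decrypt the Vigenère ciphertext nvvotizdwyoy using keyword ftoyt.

Repeat the key across the ciphertext: ftoytftoytft
n(13)−f(5): 8 → i
v(21)−t(19): 2 → c
v(21)−o(14): 7 → h
o(14)−y(24): -10≡16 → q
t(19)−t(19): 0 → a
i(8)−f(5): 3 → d
z(25)−t(19): 6 → g
d(3)−o(14): -11≡15 → p
w(22)−y(24): -2≡24 → y
y(24)−t(19): 5 → f
o(14)−f(5): 9 → j
y(24)−t(19): 5 → f

ichqadgpyfjf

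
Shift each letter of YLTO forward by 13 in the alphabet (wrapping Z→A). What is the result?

LYGB

Y(24): 24+13=37≡11 → L
L(11): 11+13=24 → Y
T(19): 19+13=32≡6 → G
O(14): 14+13=27≡1 → B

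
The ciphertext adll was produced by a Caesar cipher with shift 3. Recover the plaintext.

a(0): 0−3=-3≡23 → x
d(3): 3−3=0 → a
l(11): 11−3=8 → i
l(11): 11−3=8 → i

xaii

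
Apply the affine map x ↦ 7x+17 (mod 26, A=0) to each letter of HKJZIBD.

OJCKVYM

H(7): 7·7+17=66≡14 → O
K(10): 7·10+17=87≡9 → J
J(9): 7·9+17=80≡2 → C
Z(25): 7·25+17=192≡10 → K
I(8): 7·8+17=73≡21 → V
B(1): 7·1+17=24 → Y
D(3): 7·3+17=38≡12 → M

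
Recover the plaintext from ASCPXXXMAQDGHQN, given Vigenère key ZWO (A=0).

Repeat the key across the ciphertext: ZWOZWOZWOZWOZWO
A(0)−Z(25): -25≡1 → B
S(18)−W(22): -4≡22 → W
C(2)−O(14): -12≡14 → O
P(15)−Z(25): -10≡16 → Q
X(23)−W(22): 1 → B
X(23)−O(14): 9 → J
X(23)−Z(25): -2≡24 → Y
M(12)−W(22): -10≡16 → Q
A(0)−O(14): -14≡12 → M
Q(16)−Z(25): -9≡17 → R
D(3)−W(22): -19≡7 → H
G(6)−O(14): -8≡18 → S
H(7)−Z(25): -18≡8 → I
Q(16)−W(22): -6≡20 → U
N(13)−O(14): -1≡25 → Z

BWOQBJYQMRHSIUZ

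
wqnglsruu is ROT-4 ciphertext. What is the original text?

w(22): 22−4=18 → s
q(16): 16−4=12 → m
n(13): 13−4=9 → j
g(6): 6−4=2 → c
l(11): 11−4=7 → h
s(18): 18−4=14 → o
r(17): 17−4=13 → n
u(20): 20−4=16 → q
u(20): 20−4=16 → q

smjchonqq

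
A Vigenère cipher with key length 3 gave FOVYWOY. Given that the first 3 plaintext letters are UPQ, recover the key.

LZF

Subtract each crib letter from the matching ciphertext letter (mod 26):
F(5)−U(20)=-15≡11 → L
O(14)−P(15)=-1≡25 → Z
V(21)−Q(16)=5 → F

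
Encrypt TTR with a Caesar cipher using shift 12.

T(19): 19+12=31≡5 → F
T(19): 19+12=31≡5 → F
R(17): 17+12=29≡3 → D

FFD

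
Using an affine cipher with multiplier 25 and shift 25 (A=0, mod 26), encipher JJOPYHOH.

QQLKBSLS

J(9): 25·9+25=250≡16 → Q
J(9): 25·9+25=250≡16 → Q
O(14): 25·14+25=375≡11 → L
P(15): 25·15+25=400≡10 → K
Y(24): 25·24+25=625≡1 → B
H(7): 25·7+25=200≡18 → S
O(14): 25·14+25=375≡11 → L
H(7): 25·7+25=200≡18 → S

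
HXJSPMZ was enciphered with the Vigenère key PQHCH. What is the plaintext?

SHCQIXJ

Repeat the key across the ciphertext: PQHCHPQ
H(7)−P(15): -8≡18 → S
X(23)−Q(16): 7 → H
J(9)−H(7): 2 → C
S(18)−C(2): 16 → Q
P(15)−H(7): 8 → I
M(12)−P(15): -3≡23 → X
Z(25)−Q(16): 9 → J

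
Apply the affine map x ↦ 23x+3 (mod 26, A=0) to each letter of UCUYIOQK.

U(20): 23·20+3=463≡21 → V
C(2): 23·2+3=49≡23 → X
U(20): 23·20+3=463≡21 → V
Y(24): 23·24+3=555≡9 → J
I(8): 23·8+3=187≡5 → F
O(14): 23·14+3=325≡13 → N
Q(16): 23·16+3=371≡7 → H
K(10): 23·10+3=233≡25 → Z

VXVJFNHZ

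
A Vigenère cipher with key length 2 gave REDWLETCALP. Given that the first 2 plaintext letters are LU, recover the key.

Subtract each crib letter from the matching ciphertext letter (mod 26):
R(17)−L(11)=6 → G
E(4)−U(20)=-16≡10 → K

GK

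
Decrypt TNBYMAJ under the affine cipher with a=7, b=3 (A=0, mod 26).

The inverse of 7 mod 26 is 15, since 7·15=105≡1. Apply D(y)=15·(y−3) mod 26:
T(19): 15·(19−3)=240≡6 → G
N(13): 15·(13−3)=150≡20 → U
B(1): 15·(1−3)=-30≡22 → W
Y(24): 15·(24−3)=315≡3 → D
M(12): 15·(12−3)=135≡5 → F
A(0): 15·(0−3)=-45≡7 → H
J(9): 15·(9−3)=90≡12 → M

GUWDFHM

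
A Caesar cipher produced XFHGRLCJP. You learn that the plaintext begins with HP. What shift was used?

From the crib: X(23)−H(7)=16, so the shift is 16.

16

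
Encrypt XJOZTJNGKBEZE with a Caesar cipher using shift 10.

HTYJDTXQULOJO

X(23): 23+10=33≡7 → H
J(9): 9+10=19 → T
O(14): 14+10=24 → Y
Z(25): 25+10=35≡9 → J
T(19): 19+10=29≡3 → D
J(9): 9+10=19 → T
N(13): 13+10=23 → X
G(6): 6+10=16 → Q
K(10): 10+10=20 → U
B(1): 1+10=11 → L
E(4): 4+10=14 → O
Z(25): 25+10=35≡9 → J
E(4): 4+10=14 → O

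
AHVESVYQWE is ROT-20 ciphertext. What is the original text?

A(0): 0−20=-20≡6 → G
H(7): 7−20=-13≡13 → N
V(21): 21−20=1 → B
E(4): 4−20=-16≡10 → K
S(18): 18−20=-2≡24 → Y
V(21): 21−20=1 → B
Y(24): 24−20=4 → E
Q(16): 16−20=-4≡22 → W
W(22): 22−20=2 → C
E(4): 4−20=-16≡10 → K

GNBKYBEWCK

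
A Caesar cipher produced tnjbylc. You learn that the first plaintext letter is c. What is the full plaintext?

From the crib: t(19)−c(2)=17, so the shift is 17.
Subtract 17 from each ciphertext letter:
t(19): 19−17=2 → c
n(13): 13−17=-4≡22 → w
j(9): 9−17=-8≡18 → s
b(1): 1−17=-16≡10 → k
y(24): 24−17=7 → h
l(11): 11−17=-6≡20 → u
c(2): 2−17=-15≡11 → l

cwskhul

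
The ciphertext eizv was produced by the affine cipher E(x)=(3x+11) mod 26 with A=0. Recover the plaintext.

pzwm

The inverse of 3 mod 26 is 9, since 3·9=27≡1. Apply D(y)=9·(y−11) mod 26:
e(4): 9·(4−11)=-63≡15 → p
i(8): 9·(8−11)=-27≡25 → z
z(25): 9·(25−11)=126≡22 → w
v(21): 9·(21−11)=90≡12 → m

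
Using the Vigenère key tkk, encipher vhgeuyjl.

orqxeicv

Repeat the key across the message: tkktkktk
v(21)+t(19): 40≡14 → o
h(7)+k(10): 17 → r
g(6)+k(10): 16 → q
e(4)+t(19): 23 → x
u(20)+k(10): 30≡4 → e
y(24)+k(10): 34≡8 → i
j(9)+t(19): 28≡2 → c
l(11)+k(10): 21 → v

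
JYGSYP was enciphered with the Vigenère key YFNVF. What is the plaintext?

LTTXTR

Repeat the key across the ciphertext: YFNVFY
J(9)−Y(24): -15≡11 → L
Y(24)−F(5): 19 → T
G(6)−N(13): -7≡19 → T
S(18)−V(21): -3≡23 → X
Y(24)−F(5): 19 → T
P(15)−Y(24): -9≡17 → R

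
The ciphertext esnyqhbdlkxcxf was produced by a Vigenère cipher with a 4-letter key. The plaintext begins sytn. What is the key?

Subtract each crib letter from the matching ciphertext letter (mod 26):
e(4)−s(18)=-14≡12 → m
s(18)−y(24)=-6≡20 → u
n(13)−t(19)=-6≡20 → u
y(24)−n(13)=11 → l

muul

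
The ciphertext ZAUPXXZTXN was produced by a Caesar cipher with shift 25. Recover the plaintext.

ABVQYYAUYO

Z(25): 25−25=0 → A
A(0): 0−25=-25≡1 → B
U(20): 20−25=-5≡21 → V
P(15): 15−25=-10≡16 → Q
X(23): 23−25=-2≡24 → Y
X(23): 23−25=-2≡24 → Y
Z(25): 25−25=0 → A
T(19): 19−25=-6≡20 → U
X(23): 23−25=-2≡24 → Y
N(13): 13−25=-12≡14 → O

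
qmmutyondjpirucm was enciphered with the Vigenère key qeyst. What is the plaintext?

Repeat the key across the ciphertext: qeystqeystqeystq
q(16)−q(16): 0 → a
m(12)−e(4): 8 → i
m(12)−y(24): -12≡14 → o
u(20)−s(18): 2 → c
t(19)−t(19): 0 → a
y(24)−q(16): 8 → i
o(14)−e(4): 10 → k
n(13)−y(24): -11≡15 → p
d(3)−s(18): -15≡11 → l
j(9)−t(19): -10≡16 → q
p(15)−q(16): -1≡25 → z
i(8)−e(4): 4 → e
r(17)−y(24): -7≡19 → t
u(20)−s(18): 2 → c
c(2)−t(19): -17≡9 → j
m(12)−q(16): -4≡22 → w

aiocaikplqzetcjw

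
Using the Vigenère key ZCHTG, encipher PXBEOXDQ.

Repeat the key across the message: ZCHTGZCH
P(15)+Z(25): 40≡14 → O
X(23)+C(2): 25 → Z
B(1)+H(7): 8 → I
E(4)+T(19): 23 → X
O(14)+G(6): 20 → U
X(23)+Z(25): 48≡22 → W
D(3)+C(2): 5 → F
Q(16)+H(7): 23 → X

OZIXUWFX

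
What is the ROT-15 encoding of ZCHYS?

ORWNH

Z(25): 25+15=40≡14 → O
C(2): 2+15=17 → R
H(7): 7+15=22 → W
Y(24): 24+15=39≡13 → N
S(18): 18+15=33≡7 → H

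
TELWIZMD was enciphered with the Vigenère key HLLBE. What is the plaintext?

Repeat the key across the ciphertext: HLLBEHLL
T(19)−H(7): 12 → M
E(4)−L(11): -7≡19 → T
L(11)−L(11): 0 → A
W(22)−B(1): 21 → V
I(8)−E(4): 4 → E
Z(25)−H(7): 18 → S
M(12)−L(11): 1 → B
D(3)−L(11): -8≡18 → S

MTAVESBS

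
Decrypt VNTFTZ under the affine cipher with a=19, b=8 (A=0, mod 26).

NDRTRF

The inverse of 19 mod 26 is 11, since 19·11=209≡1. Apply D(y)=11·(y−8) mod 26:
V(21): 11·(21−8)=143≡13 → N
N(13): 11·(13−8)=55≡3 → D
T(19): 11·(19−8)=121≡17 → R
F(5): 11·(5−8)=-33≡19 → T
T(19): 11·(19−8)=121≡17 → R
Z(25): 11·(25−8)=187≡5 → F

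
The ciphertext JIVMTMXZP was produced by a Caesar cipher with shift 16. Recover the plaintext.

TSFWDWHJZ

J(9): 9−16=-7≡19 → T
I(8): 8−16=-8≡18 → S
V(21): 21−16=5 → F
M(12): 12−16=-4≡22 → W
T(19): 19−16=3 → D
M(12): 12−16=-4≡22 → W
X(23): 23−16=7 → H
Z(25): 25−16=9 → J
P(15): 15−16=-1≡25 → Z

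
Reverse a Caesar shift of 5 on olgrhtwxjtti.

o(14): 14−5=9 → j
l(11): 11−5=6 → g
g(6): 6−5=1 → b
r(17): 17−5=12 → m
h(7): 7−5=2 → c
t(19): 19−5=14 → o
w(22): 22−5=17 → r
x(23): 23−5=18 → s
j(9): 9−5=4 → e
t(19): 19−5=14 → o
t(19): 19−5=14 → o
i(8): 8−5=3 → d

jgbmcorseood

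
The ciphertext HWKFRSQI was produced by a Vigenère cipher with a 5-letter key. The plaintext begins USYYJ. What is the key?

NEMHI

Subtract each crib letter from the matching ciphertext letter (mod 26):
H(7)−U(20)=-13≡13 → N
W(22)−S(18)=4 → E
K(10)−Y(24)=-14≡12 → M
F(5)−Y(24)=-19≡7 → H
R(17)−J(9)=8 → I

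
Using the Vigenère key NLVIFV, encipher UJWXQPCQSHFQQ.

Repeat the key across the message: NLVIFVNLVIFVN
U(20)+N(13): 33≡7 → H
J(9)+L(11): 20 → U
W(22)+V(21): 43≡17 → R
X(23)+I(8): 31≡5 → F
Q(16)+F(5): 21 → V
P(15)+V(21): 36≡10 → K
C(2)+N(13): 15 → P
Q(16)+L(11): 27≡1 → B
S(18)+V(21): 39≡13 → N
H(7)+I(8): 15 → P
F(5)+F(5): 10 → K
Q(16)+V(21): 37≡11 → L
Q(16)+N(13): 29≡3 → D

HURFVKPBNPKLD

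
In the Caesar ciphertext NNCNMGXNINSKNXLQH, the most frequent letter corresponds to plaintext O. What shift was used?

The most frequent ciphertext letter is N (appears 6 times).
N is position 13; O is position 14.
Shift = -1≡25.

25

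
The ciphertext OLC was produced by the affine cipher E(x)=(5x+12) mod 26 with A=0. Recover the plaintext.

The inverse of 5 mod 26 is 21, since 5·21=105≡1. Apply D(y)=21·(y−12) mod 26:
O(14): 21·(14−12)=42≡16 → Q
L(11): 21·(11−12)=-21≡5 → F
C(2): 21·(2−12)=-210≡24 → Y

QFY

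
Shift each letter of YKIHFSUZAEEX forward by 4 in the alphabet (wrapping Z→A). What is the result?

COMLJWYDEIIB

Y(24): 24+4=28≡2 → C
K(10): 10+4=14 → O
I(8): 8+4=12 → M
H(7): 7+4=11 → L
F(5): 5+4=9 → J
S(18): 18+4=22 → W
U(20): 20+4=24 → Y
Z(25): 25+4=29≡3 → D
A(0): 0+4=4 → E
E(4): 4+4=8 → I
E(4): 4+4=8 → I
X(23): 23+4=27≡1 → B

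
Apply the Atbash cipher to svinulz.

s(18) → h(7)
v(21) → e(4)
i(8) → r(17)
n(13) → m(12)
u(20) → f(5)
l(11) → o(14)
z(25) → a(0)

hermfoa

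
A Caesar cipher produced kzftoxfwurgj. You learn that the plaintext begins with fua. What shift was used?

5

From the crib: k(10)−f(5)=5, so the shift is 5.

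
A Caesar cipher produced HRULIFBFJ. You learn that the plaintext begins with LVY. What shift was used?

From the crib: H(7)−L(11)=-4≡22, so the shift is 22.

22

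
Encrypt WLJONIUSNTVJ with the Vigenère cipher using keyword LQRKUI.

Repeat the key across the message: LQRKUILQRKUI
W(22)+L(11): 33≡7 → H
L(11)+Q(16): 27≡1 → B
J(9)+R(17): 26≡0 → A
O(14)+K(10): 24 → Y
N(13)+U(20): 33≡7 → H
I(8)+I(8): 16 → Q
U(20)+L(11): 31≡5 → F
S(18)+Q(16): 34≡8 → I
N(13)+R(17): 30≡4 → E
T(19)+K(10): 29≡3 → D
V(21)+U(20): 41≡15 → P
J(9)+I(8): 17 → R

HBAYHQFIEDPR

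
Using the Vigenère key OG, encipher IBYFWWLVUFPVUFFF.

WHMLKCZBILDBILTL

Repeat the key across the message: OGOGOGOGOGOGOGOG
I(8)+O(14): 22 → W
B(1)+G(6): 7 → H
Y(24)+O(14): 38≡12 → M
F(5)+G(6): 11 → L
W(22)+O(14): 36≡10 → K
W(22)+G(6): 28≡2 → C
L(11)+O(14): 25 → Z
V(21)+G(6): 27≡1 → B
U(20)+O(14): 34≡8 → I
F(5)+G(6): 11 → L
P(15)+O(14): 29≡3 → D
V(21)+G(6): 27≡1 → B
U(20)+O(14): 34≡8 → I
F(5)+G(6): 11 → L
F(5)+O(14): 19 → T
F(5)+G(6): 11 → L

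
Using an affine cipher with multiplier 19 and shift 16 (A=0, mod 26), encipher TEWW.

T(19): 19·19+16=377≡13 → N
E(4): 19·4+16=92≡14 → O
W(22): 19·22+16=434≡18 → S
W(22): 19·22+16=434≡18 → S

NOSS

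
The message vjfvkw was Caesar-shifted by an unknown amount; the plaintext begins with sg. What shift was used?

3

From the crib: v(21)−s(18)=3, so the shift is 3.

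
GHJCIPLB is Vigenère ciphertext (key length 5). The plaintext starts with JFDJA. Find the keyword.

XCGTI

Subtract each crib letter from the matching ciphertext letter (mod 26):
G(6)−J(9)=-3≡23 → X
H(7)−F(5)=2 → C
J(9)−D(3)=6 → G
C(2)−J(9)=-7≡19 → T
I(8)−A(0)=8 → I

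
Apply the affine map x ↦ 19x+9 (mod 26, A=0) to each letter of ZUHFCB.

Z(25): 19·25+9=484≡16 → Q
U(20): 19·20+9=389≡25 → Z
H(7): 19·7+9=142≡12 → M
F(5): 19·5+9=104≡0 → A
C(2): 19·2+9=47≡21 → V
B(1): 19·1+9=28≡2 → C

QZMAVC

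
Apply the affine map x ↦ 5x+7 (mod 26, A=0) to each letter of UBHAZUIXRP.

U(20): 5·20+7=107≡3 → D
B(1): 5·1+7=12 → M
H(7): 5·7+7=42≡16 → Q
A(0): 5·0+7=7 → H
Z(25): 5·25+7=132≡2 → C
U(20): 5·20+7=107≡3 → D
I(8): 5·8+7=47≡21 → V
X(23): 5·23+7=122≡18 → S
R(17): 5·17+7=92≡14 → O
P(15): 5·15+7=82≡4 → E

DMQHCDVSOE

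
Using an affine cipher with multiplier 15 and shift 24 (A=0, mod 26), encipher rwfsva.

r(17): 15·17+24=279≡19 → t
w(22): 15·22+24=354≡16 → q
f(5): 15·5+24=99≡21 → v
s(18): 15·18+24=294≡8 → i
v(21): 15·21+24=339≡1 → b
a(0): 15·0+24=24 → y

tqviby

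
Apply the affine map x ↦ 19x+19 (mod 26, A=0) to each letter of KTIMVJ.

BQPNCI

K(10): 19·10+19=209≡1 → B
T(19): 19·19+19=380≡16 → Q
I(8): 19·8+19=171≡15 → P
M(12): 19·12+19=247≡13 → N
V(21): 19·21+19=418≡2 → C
J(9): 19·9+19=190≡8 → I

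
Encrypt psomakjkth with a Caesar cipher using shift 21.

p(15): 15+21=36≡10 → k
s(18): 18+21=39≡13 → n
o(14): 14+21=35≡9 → j
m(12): 12+21=33≡7 → h
a(0): 0+21=21 → v
k(10): 10+21=31≡5 → f
j(9): 9+21=30≡4 → e
k(10): 10+21=31≡5 → f
t(19): 19+21=40≡14 → o
h(7): 7+21=28≡2 → c

knjhvfefoc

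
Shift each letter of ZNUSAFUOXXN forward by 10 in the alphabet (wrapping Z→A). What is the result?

Z(25): 25+10=35≡9 → J
N(13): 13+10=23 → X
U(20): 20+10=30≡4 → E
S(18): 18+10=28≡2 → C
A(0): 0+10=10 → K
F(5): 5+10=15 → P
U(20): 20+10=30≡4 → E
O(14): 14+10=24 → Y
X(23): 23+10=33≡7 → H
X(23): 23+10=33≡7 → H
N(13): 13+10=23 → X

JXECKPEYHHX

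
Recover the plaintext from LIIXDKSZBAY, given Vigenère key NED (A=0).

Repeat the key across the ciphertext: NEDNEDNEDNE
L(11)−N(13): -2≡24 → Y
I(8)−E(4): 4 → E
I(8)−D(3): 5 → F
X(23)−N(13): 10 → K
D(3)−E(4): -1≡25 → Z
K(10)−D(3): 7 → H
S(18)−N(13): 5 → F
Z(25)−E(4): 21 → V
B(1)−D(3): -2≡24 → Y
A(0)−N(13): -13≡13 → N
Y(24)−E(4): 20 → U

YEFKZHFVYNU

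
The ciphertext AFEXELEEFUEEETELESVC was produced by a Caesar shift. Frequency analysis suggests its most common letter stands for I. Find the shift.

22

The most frequent ciphertext letter is E (appears 9 times).
E is position 4; I is position 8.
Shift = -4≡22.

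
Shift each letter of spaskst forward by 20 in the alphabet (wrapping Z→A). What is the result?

mjumemn

s(18): 18+20=38≡12 → m
p(15): 15+20=35≡9 → j
a(0): 0+20=20 → u
s(18): 18+20=38≡12 → m
k(10): 10+20=30≡4 → e
s(18): 18+20=38≡12 → m
t(19): 19+20=39≡13 → n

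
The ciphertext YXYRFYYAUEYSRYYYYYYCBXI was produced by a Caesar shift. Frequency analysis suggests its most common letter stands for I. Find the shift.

The most frequent ciphertext letter is Y (appears 11 times).
Y is position 24; I is position 8.
Shift = 16.

16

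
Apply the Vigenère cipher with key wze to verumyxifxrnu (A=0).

Repeat the key across the message: wzewzewzewzew
v(21)+w(22): 43≡17 → r
e(4)+z(25): 29≡3 → d
r(17)+e(4): 21 → v
u(20)+w(22): 42≡16 → q
m(12)+z(25): 37≡11 → l
y(24)+e(4): 28≡2 → c
x(23)+w(22): 45≡19 → t
i(8)+z(25): 33≡7 → h
f(5)+e(4): 9 → j
x(23)+w(22): 45≡19 → t
r(17)+z(25): 42≡16 → q
n(13)+e(4): 17 → r
u(20)+w(22): 42≡16 → q

rdvqlcthjtqrq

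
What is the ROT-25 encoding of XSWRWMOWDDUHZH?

X(23): 23+25=48≡22 → W
S(18): 18+25=43≡17 → R
W(22): 22+25=47≡21 → V
R(17): 17+25=42≡16 → Q
W(22): 22+25=47≡21 → V
M(12): 12+25=37≡11 → L
O(14): 14+25=39≡13 → N
W(22): 22+25=47≡21 → V
D(3): 3+25=28≡2 → C
D(3): 3+25=28≡2 → C
U(20): 20+25=45≡19 → T
H(7): 7+25=32≡6 → G
Z(25): 25+25=50≡24 → Y
H(7): 7+25=32≡6 → G

WRVQVLNVCCTGYG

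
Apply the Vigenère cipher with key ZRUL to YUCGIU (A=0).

Repeat the key across the message: ZRULZR
Y(24)+Z(25): 49≡23 → X
U(20)+R(17): 37≡11 → L
C(2)+U(20): 22 → W
G(6)+L(11): 17 → R
I(8)+Z(25): 33≡7 → H
U(20)+R(17): 37≡11 → L

XLWRHL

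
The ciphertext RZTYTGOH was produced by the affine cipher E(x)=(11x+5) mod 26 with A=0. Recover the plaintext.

The inverse of 11 mod 26 is 19, since 11·19=209≡1. Apply D(y)=19·(y−5) mod 26:
R(17): 19·(17−5)=228≡20 → U
Z(25): 19·(25−5)=380≡16 → Q
T(19): 19·(19−5)=266≡6 → G
Y(24): 19·(24−5)=361≡23 → X
T(19): 19·(19−5)=266≡6 → G
G(6): 19·(6−5)=19 → T
O(14): 19·(14−5)=171≡15 → P
H(7): 19·(7−5)=38≡12 → M

UQGXGTPM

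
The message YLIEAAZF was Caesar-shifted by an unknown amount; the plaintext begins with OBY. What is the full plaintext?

From the crib: Y(24)−O(14)=10, so the shift is 10.
Subtract 10 from each ciphertext letter:
Y(24): 24−10=14 → O
L(11): 11−10=1 → B
I(8): 8−10=-2≡24 → Y
E(4): 4−10=-6≡20 → U
A(0): 0−10=-10≡16 → Q
A(0): 0−10=-10≡16 → Q
Z(25): 25−10=15 → P
F(5): 5−10=-5≡21 → V

OBYUQQPV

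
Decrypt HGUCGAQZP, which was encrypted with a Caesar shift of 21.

H(7): 7−21=-14≡12 → M
G(6): 6−21=-15≡11 → L
U(20): 20−21=-1≡25 → Z
C(2): 2−21=-19≡7 → H
G(6): 6−21=-15≡11 → L
A(0): 0−21=-21≡5 → F
Q(16): 16−21=-5≡21 → V
Z(25): 25−21=4 → E
P(15): 15−21=-6≡20 → U

MLZHLFVEU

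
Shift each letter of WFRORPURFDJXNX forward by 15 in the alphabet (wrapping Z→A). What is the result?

LUGDGEJGUSYMCM

W(22): 22+15=37≡11 → L
F(5): 5+15=20 → U
R(17): 17+15=32≡6 → G
O(14): 14+15=29≡3 → D
R(17): 17+15=32≡6 → G
P(15): 15+15=30≡4 → E
U(20): 20+15=35≡9 → J
R(17): 17+15=32≡6 → G
F(5): 5+15=20 → U
D(3): 3+15=18 → S
J(9): 9+15=24 → Y
X(23): 23+15=38≡12 → M
N(13): 13+15=28≡2 → C
X(23): 23+15=38≡12 → M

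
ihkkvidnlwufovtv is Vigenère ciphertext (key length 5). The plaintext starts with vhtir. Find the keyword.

Subtract each crib letter from the matching ciphertext letter (mod 26):
i(8)−v(21)=-13≡13 → n
h(7)−h(7)=0 → a
k(10)−t(19)=-9≡17 → r
k(10)−i(8)=2 → c
v(21)−r(17)=4 → e

narce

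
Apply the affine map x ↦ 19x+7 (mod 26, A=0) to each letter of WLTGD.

W(22): 19·22+7=425≡9 → J
L(11): 19·11+7=216≡8 → I
T(19): 19·19+7=368≡4 → E
G(6): 19·6+7=121≡17 → R
D(3): 19·3+7=64≡12 → M

JIERM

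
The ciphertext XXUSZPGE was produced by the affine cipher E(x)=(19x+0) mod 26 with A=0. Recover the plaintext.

The inverse of 19 mod 26 is 11, since 19·11=209≡1. Apply D(y)=11·(y−0) mod 26:
X(23): 11·(23−0)=253≡19 → T
X(23): 11·(23−0)=253≡19 → T
U(20): 11·(20−0)=220≡12 → M
S(18): 11·(18−0)=198≡16 → Q
Z(25): 11·(25−0)=275≡15 → P
P(15): 11·(15−0)=165≡9 → J
G(6): 11·(6−0)=66≡14 → O
E(4): 11·(4−0)=44≡18 → S

TTMQPJOS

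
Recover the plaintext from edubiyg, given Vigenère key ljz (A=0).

Repeat the key across the ciphertext: ljzljzl
e(4)−l(11): -7≡19 → t
d(3)−j(9): -6≡20 → u
u(20)−z(25): -5≡21 → v
b(1)−l(11): -10≡16 → q
i(8)−j(9): -1≡25 → z
y(24)−z(25): -1≡25 → z
g(6)−l(11): -5≡21 → v

tuvqzzv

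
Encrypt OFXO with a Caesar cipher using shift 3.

RIAR

O(14): 14+3=17 → R
F(5): 5+3=8 → I
X(23): 23+3=26≡0 → A
O(14): 14+3=17 → R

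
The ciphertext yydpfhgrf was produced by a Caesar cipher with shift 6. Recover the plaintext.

ssxjzbalz

y(24): 24−6=18 → s
y(24): 24−6=18 → s
d(3): 3−6=-3≡23 → x
p(15): 15−6=9 → j
f(5): 5−6=-1≡25 → z
h(7): 7−6=1 → b
g(6): 6−6=0 → a
r(17): 17−6=11 → l
f(5): 5−6=-1≡25 → z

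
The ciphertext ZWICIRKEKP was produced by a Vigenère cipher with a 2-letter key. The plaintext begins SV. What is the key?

Subtract each crib letter from the matching ciphertext letter (mod 26):
Z(25)−S(18)=7 → H
W(22)−V(21)=1 → B

HB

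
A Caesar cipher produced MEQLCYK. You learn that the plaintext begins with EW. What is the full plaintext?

From the crib: M(12)−E(4)=8, so the shift is 8.
Subtract 8 from each ciphertext letter:
M(12): 12−8=4 → E
E(4): 4−8=-4≡22 → W
Q(16): 16−8=8 → I
L(11): 11−8=3 → D
C(2): 2−8=-6≡20 → U
Y(24): 24−8=16 → Q
K(10): 10−8=2 → C

EWIDUQC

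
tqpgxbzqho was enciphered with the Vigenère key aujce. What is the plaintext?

twgetbfhfk

Repeat the key across the ciphertext: aujceaujce
t(19)−a(0): 19 → t
q(16)−u(20): -4≡22 → w
p(15)−j(9): 6 → g
g(6)−c(2): 4 → e
x(23)−e(4): 19 → t
b(1)−a(0): 1 → b
z(25)−u(20): 5 → f
q(16)−j(9): 7 → h
h(7)−c(2): 5 → f
o(14)−e(4): 10 → k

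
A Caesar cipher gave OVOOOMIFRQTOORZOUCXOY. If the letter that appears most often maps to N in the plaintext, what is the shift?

The most frequent ciphertext letter is O (appears 8 times).
O is position 14; N is position 13.
Shift = 1.

1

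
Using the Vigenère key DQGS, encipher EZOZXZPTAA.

HPURAPVLDQ

Repeat the key across the message: DQGSDQGSDQ
E(4)+D(3): 7 → H
Z(25)+Q(16): 41≡15 → P
O(14)+G(6): 20 → U
Z(25)+S(18): 43≡17 → R
X(23)+D(3): 26≡0 → A
Z(25)+Q(16): 41≡15 → P
P(15)+G(6): 21 → V
T(19)+S(18): 37≡11 → L
A(0)+D(3): 3 → D
A(0)+Q(16): 16 → Q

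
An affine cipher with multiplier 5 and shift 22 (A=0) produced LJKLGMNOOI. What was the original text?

DNIDCYTOOS

The inverse of 5 mod 26 is 21, since 5·21=105≡1. Apply D(y)=21·(y−22) mod 26:
L(11): 21·(11−22)=-231≡3 → D
J(9): 21·(9−22)=-273≡13 → N
K(10): 21·(10−22)=-252≡8 → I
L(11): 21·(11−22)=-231≡3 → D
G(6): 21·(6−22)=-336≡2 → C
M(12): 21·(12−22)=-210≡24 → Y
N(13): 21·(13−22)=-189≡19 → T
O(14): 21·(14−22)=-168≡14 → O
O(14): 21·(14−22)=-168≡14 → O
I(8): 21·(8−22)=-294≡18 → S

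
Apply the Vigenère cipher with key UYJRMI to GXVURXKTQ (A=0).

AVELDFERZ

Repeat the key across the message: UYJRMIUYJ
G(6)+U(20): 26≡0 → A
X(23)+Y(24): 47≡21 → V
V(21)+J(9): 30≡4 → E
U(20)+R(17): 37≡11 → L
R(17)+M(12): 29≡3 → D
X(23)+I(8): 31≡5 → F
K(10)+U(20): 30≡4 → E
T(19)+Y(24): 43≡17 → R
Q(16)+J(9): 25 → Z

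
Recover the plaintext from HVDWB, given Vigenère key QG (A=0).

RPNQL

Repeat the key across the ciphertext: QGQGQ
H(7)−Q(16): -9≡17 → R
V(21)−G(6): 15 → P
D(3)−Q(16): -13≡13 → N
W(22)−G(6): 16 → Q
B(1)−Q(16): -15≡11 → L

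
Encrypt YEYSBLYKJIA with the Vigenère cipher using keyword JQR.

Repeat the key across the message: JQRJQRJQRJQ
Y(24)+J(9): 33≡7 → H
E(4)+Q(16): 20 → U
Y(24)+R(17): 41≡15 → P
S(18)+J(9): 27≡1 → B
B(1)+Q(16): 17 → R
L(11)+R(17): 28≡2 → C
Y(24)+J(9): 33≡7 → H
K(10)+Q(16): 26≡0 → A
J(9)+R(17): 26≡0 → A
I(8)+J(9): 17 → R
A(0)+Q(16): 16 → Q

HUPBRCHAARQ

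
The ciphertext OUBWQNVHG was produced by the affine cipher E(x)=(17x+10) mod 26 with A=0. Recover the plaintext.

OWBQIRTJM

The inverse of 17 mod 26 is 23, since 17·23=391≡1. Apply D(y)=23·(y−10) mod 26:
O(14): 23·(14−10)=92≡14 → O
U(20): 23·(20−10)=230≡22 → W
B(1): 23·(1−10)=-207≡1 → B
W(22): 23·(22−10)=276≡16 → Q
Q(16): 23·(16−10)=138≡8 → I
N(13): 23·(13−10)=69≡17 → R
V(21): 23·(21−10)=253≡19 → T
H(7): 23·(7−10)=-69≡9 → J
G(6): 23·(6−10)=-92≡12 → M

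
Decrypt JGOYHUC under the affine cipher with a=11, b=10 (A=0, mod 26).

HCYGVIE

The inverse of 11 mod 26 is 19, since 11·19=209≡1. Apply D(y)=19·(y−10) mod 26:
J(9): 19·(9−10)=-19≡7 → H
G(6): 19·(6−10)=-76≡2 → C
O(14): 19·(14−10)=76≡24 → Y
Y(24): 19·(24−10)=266≡6 → G
H(7): 19·(7−10)=-57≡21 → V
U(20): 19·(20−10)=190≡8 → I
C(2): 19·(2−10)=-152≡4 → E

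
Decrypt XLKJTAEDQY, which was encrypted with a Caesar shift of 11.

MAZYIPTSFN

X(23): 23−11=12 → M
L(11): 11−11=0 → A
K(10): 10−11=-1≡25 → Z
J(9): 9−11=-2≡24 → Y
T(19): 19−11=8 → I
A(0): 0−11=-11≡15 → P
E(4): 4−11=-7≡19 → T
D(3): 3−11=-8≡18 → S
Q(16): 16−11=5 → F
Y(24): 24−11=13 → N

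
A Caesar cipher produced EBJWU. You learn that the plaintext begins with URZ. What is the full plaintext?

From the crib: E(4)−U(20)=-16≡10, so the shift is 10.
Subtract 10 from each ciphertext letter:
E(4): 4−10=-6≡20 → U
B(1): 1−10=-9≡17 → R
J(9): 9−10=-1≡25 → Z
W(22): 22−10=12 → M
U(20): 20−10=10 → K

URZMK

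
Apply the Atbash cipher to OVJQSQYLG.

O(14) → L(11)
V(21) → E(4)
J(9) → Q(16)
Q(16) → J(9)
S(18) → H(7)
Q(16) → J(9)
Y(24) → B(1)
L(11) → O(14)
G(6) → T(19)

LEQJHJBOT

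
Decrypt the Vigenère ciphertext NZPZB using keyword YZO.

PABBC

Repeat the key across the ciphertext: YZOYZ
N(13)−Y(24): -11≡15 → P
Z(25)−Z(25): 0 → A
P(15)−O(14): 1 → B
Z(25)−Y(24): 1 → B
B(1)−Z(25): -24≡2 → C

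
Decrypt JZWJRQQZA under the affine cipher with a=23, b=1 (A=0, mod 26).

The inverse of 23 mod 26 is 17, since 23·17=391≡1. Apply D(y)=17·(y−1) mod 26:
J(9): 17·(9−1)=136≡6 → G
Z(25): 17·(25−1)=408≡18 → S
W(22): 17·(22−1)=357≡19 → T
J(9): 17·(9−1)=136≡6 → G
R(17): 17·(17−1)=272≡12 → M
Q(16): 17·(16−1)=255≡21 → V
Q(16): 17·(16−1)=255≡21 → V
Z(25): 17·(25−1)=408≡18 → S
A(0): 17·(0−1)=-17≡9 → J

GSTGMVVSJ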